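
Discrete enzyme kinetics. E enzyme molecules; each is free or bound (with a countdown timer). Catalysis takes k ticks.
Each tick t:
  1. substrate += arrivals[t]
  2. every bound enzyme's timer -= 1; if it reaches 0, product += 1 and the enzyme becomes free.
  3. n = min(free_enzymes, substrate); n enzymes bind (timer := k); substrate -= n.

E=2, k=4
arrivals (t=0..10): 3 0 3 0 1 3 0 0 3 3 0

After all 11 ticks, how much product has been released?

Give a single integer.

t=0: arr=3 -> substrate=1 bound=2 product=0
t=1: arr=0 -> substrate=1 bound=2 product=0
t=2: arr=3 -> substrate=4 bound=2 product=0
t=3: arr=0 -> substrate=4 bound=2 product=0
t=4: arr=1 -> substrate=3 bound=2 product=2
t=5: arr=3 -> substrate=6 bound=2 product=2
t=6: arr=0 -> substrate=6 bound=2 product=2
t=7: arr=0 -> substrate=6 bound=2 product=2
t=8: arr=3 -> substrate=7 bound=2 product=4
t=9: arr=3 -> substrate=10 bound=2 product=4
t=10: arr=0 -> substrate=10 bound=2 product=4

Answer: 4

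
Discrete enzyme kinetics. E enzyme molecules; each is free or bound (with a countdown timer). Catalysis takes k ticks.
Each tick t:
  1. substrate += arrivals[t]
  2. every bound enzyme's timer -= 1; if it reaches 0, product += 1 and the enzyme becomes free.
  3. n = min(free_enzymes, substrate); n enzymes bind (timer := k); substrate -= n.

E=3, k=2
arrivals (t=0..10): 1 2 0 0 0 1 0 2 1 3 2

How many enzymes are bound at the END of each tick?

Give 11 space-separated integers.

Answer: 1 3 2 0 0 1 1 2 3 3 3

Derivation:
t=0: arr=1 -> substrate=0 bound=1 product=0
t=1: arr=2 -> substrate=0 bound=3 product=0
t=2: arr=0 -> substrate=0 bound=2 product=1
t=3: arr=0 -> substrate=0 bound=0 product=3
t=4: arr=0 -> substrate=0 bound=0 product=3
t=5: arr=1 -> substrate=0 bound=1 product=3
t=6: arr=0 -> substrate=0 bound=1 product=3
t=7: arr=2 -> substrate=0 bound=2 product=4
t=8: arr=1 -> substrate=0 bound=3 product=4
t=9: arr=3 -> substrate=1 bound=3 product=6
t=10: arr=2 -> substrate=2 bound=3 product=7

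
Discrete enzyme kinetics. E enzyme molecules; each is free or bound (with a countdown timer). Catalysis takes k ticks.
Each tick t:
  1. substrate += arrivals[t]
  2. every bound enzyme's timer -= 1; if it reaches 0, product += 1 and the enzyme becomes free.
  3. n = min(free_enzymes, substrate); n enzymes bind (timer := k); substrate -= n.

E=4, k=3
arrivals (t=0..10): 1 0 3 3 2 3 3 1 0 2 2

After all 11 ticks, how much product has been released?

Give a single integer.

Answer: 9

Derivation:
t=0: arr=1 -> substrate=0 bound=1 product=0
t=1: arr=0 -> substrate=0 bound=1 product=0
t=2: arr=3 -> substrate=0 bound=4 product=0
t=3: arr=3 -> substrate=2 bound=4 product=1
t=4: arr=2 -> substrate=4 bound=4 product=1
t=5: arr=3 -> substrate=4 bound=4 product=4
t=6: arr=3 -> substrate=6 bound=4 product=5
t=7: arr=1 -> substrate=7 bound=4 product=5
t=8: arr=0 -> substrate=4 bound=4 product=8
t=9: arr=2 -> substrate=5 bound=4 product=9
t=10: arr=2 -> substrate=7 bound=4 product=9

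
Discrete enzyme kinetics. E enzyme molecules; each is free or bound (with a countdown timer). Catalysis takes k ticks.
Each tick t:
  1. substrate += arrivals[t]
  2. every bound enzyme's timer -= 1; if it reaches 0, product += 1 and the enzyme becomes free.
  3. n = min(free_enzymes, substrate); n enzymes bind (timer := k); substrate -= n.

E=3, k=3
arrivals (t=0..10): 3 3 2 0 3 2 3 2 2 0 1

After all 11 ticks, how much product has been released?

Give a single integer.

Answer: 9

Derivation:
t=0: arr=3 -> substrate=0 bound=3 product=0
t=1: arr=3 -> substrate=3 bound=3 product=0
t=2: arr=2 -> substrate=5 bound=3 product=0
t=3: arr=0 -> substrate=2 bound=3 product=3
t=4: arr=3 -> substrate=5 bound=3 product=3
t=5: arr=2 -> substrate=7 bound=3 product=3
t=6: arr=3 -> substrate=7 bound=3 product=6
t=7: arr=2 -> substrate=9 bound=3 product=6
t=8: arr=2 -> substrate=11 bound=3 product=6
t=9: arr=0 -> substrate=8 bound=3 product=9
t=10: arr=1 -> substrate=9 bound=3 product=9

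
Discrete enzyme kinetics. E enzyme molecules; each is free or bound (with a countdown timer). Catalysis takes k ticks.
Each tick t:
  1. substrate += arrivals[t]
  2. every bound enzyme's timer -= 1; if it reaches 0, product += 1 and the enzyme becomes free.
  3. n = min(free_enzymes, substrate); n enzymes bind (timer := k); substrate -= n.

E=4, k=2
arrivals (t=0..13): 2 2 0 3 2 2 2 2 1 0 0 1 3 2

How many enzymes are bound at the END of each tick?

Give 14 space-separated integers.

Answer: 2 4 2 3 4 4 4 4 4 1 0 1 4 4

Derivation:
t=0: arr=2 -> substrate=0 bound=2 product=0
t=1: arr=2 -> substrate=0 bound=4 product=0
t=2: arr=0 -> substrate=0 bound=2 product=2
t=3: arr=3 -> substrate=0 bound=3 product=4
t=4: arr=2 -> substrate=1 bound=4 product=4
t=5: arr=2 -> substrate=0 bound=4 product=7
t=6: arr=2 -> substrate=1 bound=4 product=8
t=7: arr=2 -> substrate=0 bound=4 product=11
t=8: arr=1 -> substrate=0 bound=4 product=12
t=9: arr=0 -> substrate=0 bound=1 product=15
t=10: arr=0 -> substrate=0 bound=0 product=16
t=11: arr=1 -> substrate=0 bound=1 product=16
t=12: arr=3 -> substrate=0 bound=4 product=16
t=13: arr=2 -> substrate=1 bound=4 product=17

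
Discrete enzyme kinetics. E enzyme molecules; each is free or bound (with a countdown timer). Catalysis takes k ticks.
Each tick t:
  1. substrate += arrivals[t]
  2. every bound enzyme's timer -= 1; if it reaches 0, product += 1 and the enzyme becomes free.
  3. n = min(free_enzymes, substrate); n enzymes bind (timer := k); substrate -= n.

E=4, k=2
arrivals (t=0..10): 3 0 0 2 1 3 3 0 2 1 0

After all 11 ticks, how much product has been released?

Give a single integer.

t=0: arr=3 -> substrate=0 bound=3 product=0
t=1: arr=0 -> substrate=0 bound=3 product=0
t=2: arr=0 -> substrate=0 bound=0 product=3
t=3: arr=2 -> substrate=0 bound=2 product=3
t=4: arr=1 -> substrate=0 bound=3 product=3
t=5: arr=3 -> substrate=0 bound=4 product=5
t=6: arr=3 -> substrate=2 bound=4 product=6
t=7: arr=0 -> substrate=0 bound=3 product=9
t=8: arr=2 -> substrate=0 bound=4 product=10
t=9: arr=1 -> substrate=0 bound=3 product=12
t=10: arr=0 -> substrate=0 bound=1 product=14

Answer: 14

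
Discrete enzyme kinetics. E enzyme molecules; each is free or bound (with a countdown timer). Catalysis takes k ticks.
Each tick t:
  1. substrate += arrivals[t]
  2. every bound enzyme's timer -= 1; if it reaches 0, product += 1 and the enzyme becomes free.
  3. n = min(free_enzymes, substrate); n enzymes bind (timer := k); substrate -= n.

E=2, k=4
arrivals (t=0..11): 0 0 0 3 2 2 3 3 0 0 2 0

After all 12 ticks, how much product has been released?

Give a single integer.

t=0: arr=0 -> substrate=0 bound=0 product=0
t=1: arr=0 -> substrate=0 bound=0 product=0
t=2: arr=0 -> substrate=0 bound=0 product=0
t=3: arr=3 -> substrate=1 bound=2 product=0
t=4: arr=2 -> substrate=3 bound=2 product=0
t=5: arr=2 -> substrate=5 bound=2 product=0
t=6: arr=3 -> substrate=8 bound=2 product=0
t=7: arr=3 -> substrate=9 bound=2 product=2
t=8: arr=0 -> substrate=9 bound=2 product=2
t=9: arr=0 -> substrate=9 bound=2 product=2
t=10: arr=2 -> substrate=11 bound=2 product=2
t=11: arr=0 -> substrate=9 bound=2 product=4

Answer: 4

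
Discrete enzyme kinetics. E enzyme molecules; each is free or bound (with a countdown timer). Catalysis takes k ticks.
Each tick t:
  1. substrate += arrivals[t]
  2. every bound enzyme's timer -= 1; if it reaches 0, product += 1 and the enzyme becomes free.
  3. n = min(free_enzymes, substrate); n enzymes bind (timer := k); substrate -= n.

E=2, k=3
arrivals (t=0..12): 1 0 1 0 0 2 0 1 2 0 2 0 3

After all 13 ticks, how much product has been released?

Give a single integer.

t=0: arr=1 -> substrate=0 bound=1 product=0
t=1: arr=0 -> substrate=0 bound=1 product=0
t=2: arr=1 -> substrate=0 bound=2 product=0
t=3: arr=0 -> substrate=0 bound=1 product=1
t=4: arr=0 -> substrate=0 bound=1 product=1
t=5: arr=2 -> substrate=0 bound=2 product=2
t=6: arr=0 -> substrate=0 bound=2 product=2
t=7: arr=1 -> substrate=1 bound=2 product=2
t=8: arr=2 -> substrate=1 bound=2 product=4
t=9: arr=0 -> substrate=1 bound=2 product=4
t=10: arr=2 -> substrate=3 bound=2 product=4
t=11: arr=0 -> substrate=1 bound=2 product=6
t=12: arr=3 -> substrate=4 bound=2 product=6

Answer: 6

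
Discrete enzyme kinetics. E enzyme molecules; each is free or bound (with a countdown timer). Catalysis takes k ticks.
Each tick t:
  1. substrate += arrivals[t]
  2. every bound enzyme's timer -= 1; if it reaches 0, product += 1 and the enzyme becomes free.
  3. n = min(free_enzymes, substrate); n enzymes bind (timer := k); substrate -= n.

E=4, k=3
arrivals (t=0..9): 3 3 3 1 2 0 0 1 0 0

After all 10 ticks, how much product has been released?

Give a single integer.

t=0: arr=3 -> substrate=0 bound=3 product=0
t=1: arr=3 -> substrate=2 bound=4 product=0
t=2: arr=3 -> substrate=5 bound=4 product=0
t=3: arr=1 -> substrate=3 bound=4 product=3
t=4: arr=2 -> substrate=4 bound=4 product=4
t=5: arr=0 -> substrate=4 bound=4 product=4
t=6: arr=0 -> substrate=1 bound=4 product=7
t=7: arr=1 -> substrate=1 bound=4 product=8
t=8: arr=0 -> substrate=1 bound=4 product=8
t=9: arr=0 -> substrate=0 bound=2 product=11

Answer: 11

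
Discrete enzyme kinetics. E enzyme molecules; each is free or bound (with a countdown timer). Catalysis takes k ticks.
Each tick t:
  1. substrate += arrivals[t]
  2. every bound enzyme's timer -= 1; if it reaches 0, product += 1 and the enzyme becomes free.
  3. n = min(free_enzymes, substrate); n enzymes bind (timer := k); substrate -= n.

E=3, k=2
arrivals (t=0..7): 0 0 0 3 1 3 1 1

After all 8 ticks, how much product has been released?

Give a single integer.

Answer: 6

Derivation:
t=0: arr=0 -> substrate=0 bound=0 product=0
t=1: arr=0 -> substrate=0 bound=0 product=0
t=2: arr=0 -> substrate=0 bound=0 product=0
t=3: arr=3 -> substrate=0 bound=3 product=0
t=4: arr=1 -> substrate=1 bound=3 product=0
t=5: arr=3 -> substrate=1 bound=3 product=3
t=6: arr=1 -> substrate=2 bound=3 product=3
t=7: arr=1 -> substrate=0 bound=3 product=6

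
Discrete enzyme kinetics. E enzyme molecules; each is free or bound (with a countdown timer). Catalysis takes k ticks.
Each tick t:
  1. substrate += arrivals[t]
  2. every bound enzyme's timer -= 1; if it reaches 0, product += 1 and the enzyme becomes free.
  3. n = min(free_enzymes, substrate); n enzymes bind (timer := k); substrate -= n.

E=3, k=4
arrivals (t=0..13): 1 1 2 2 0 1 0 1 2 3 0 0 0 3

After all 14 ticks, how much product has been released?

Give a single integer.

Answer: 8

Derivation:
t=0: arr=1 -> substrate=0 bound=1 product=0
t=1: arr=1 -> substrate=0 bound=2 product=0
t=2: arr=2 -> substrate=1 bound=3 product=0
t=3: arr=2 -> substrate=3 bound=3 product=0
t=4: arr=0 -> substrate=2 bound=3 product=1
t=5: arr=1 -> substrate=2 bound=3 product=2
t=6: arr=0 -> substrate=1 bound=3 product=3
t=7: arr=1 -> substrate=2 bound=3 product=3
t=8: arr=2 -> substrate=3 bound=3 product=4
t=9: arr=3 -> substrate=5 bound=3 product=5
t=10: arr=0 -> substrate=4 bound=3 product=6
t=11: arr=0 -> substrate=4 bound=3 product=6
t=12: arr=0 -> substrate=3 bound=3 product=7
t=13: arr=3 -> substrate=5 bound=3 product=8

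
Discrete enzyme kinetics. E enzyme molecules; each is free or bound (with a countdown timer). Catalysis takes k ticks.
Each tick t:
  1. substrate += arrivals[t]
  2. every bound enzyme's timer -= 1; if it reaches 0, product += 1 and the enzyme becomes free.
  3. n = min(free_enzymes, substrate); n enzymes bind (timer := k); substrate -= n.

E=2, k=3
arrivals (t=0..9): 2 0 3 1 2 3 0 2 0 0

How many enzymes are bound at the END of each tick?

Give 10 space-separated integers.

Answer: 2 2 2 2 2 2 2 2 2 2

Derivation:
t=0: arr=2 -> substrate=0 bound=2 product=0
t=1: arr=0 -> substrate=0 bound=2 product=0
t=2: arr=3 -> substrate=3 bound=2 product=0
t=3: arr=1 -> substrate=2 bound=2 product=2
t=4: arr=2 -> substrate=4 bound=2 product=2
t=5: arr=3 -> substrate=7 bound=2 product=2
t=6: arr=0 -> substrate=5 bound=2 product=4
t=7: arr=2 -> substrate=7 bound=2 product=4
t=8: arr=0 -> substrate=7 bound=2 product=4
t=9: arr=0 -> substrate=5 bound=2 product=6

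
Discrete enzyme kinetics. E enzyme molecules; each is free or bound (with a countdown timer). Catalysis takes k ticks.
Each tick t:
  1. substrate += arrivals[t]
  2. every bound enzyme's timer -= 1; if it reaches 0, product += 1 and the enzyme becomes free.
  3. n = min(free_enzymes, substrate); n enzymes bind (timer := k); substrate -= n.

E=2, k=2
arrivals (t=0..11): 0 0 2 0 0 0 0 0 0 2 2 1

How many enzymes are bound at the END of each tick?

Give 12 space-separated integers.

t=0: arr=0 -> substrate=0 bound=0 product=0
t=1: arr=0 -> substrate=0 bound=0 product=0
t=2: arr=2 -> substrate=0 bound=2 product=0
t=3: arr=0 -> substrate=0 bound=2 product=0
t=4: arr=0 -> substrate=0 bound=0 product=2
t=5: arr=0 -> substrate=0 bound=0 product=2
t=6: arr=0 -> substrate=0 bound=0 product=2
t=7: arr=0 -> substrate=0 bound=0 product=2
t=8: arr=0 -> substrate=0 bound=0 product=2
t=9: arr=2 -> substrate=0 bound=2 product=2
t=10: arr=2 -> substrate=2 bound=2 product=2
t=11: arr=1 -> substrate=1 bound=2 product=4

Answer: 0 0 2 2 0 0 0 0 0 2 2 2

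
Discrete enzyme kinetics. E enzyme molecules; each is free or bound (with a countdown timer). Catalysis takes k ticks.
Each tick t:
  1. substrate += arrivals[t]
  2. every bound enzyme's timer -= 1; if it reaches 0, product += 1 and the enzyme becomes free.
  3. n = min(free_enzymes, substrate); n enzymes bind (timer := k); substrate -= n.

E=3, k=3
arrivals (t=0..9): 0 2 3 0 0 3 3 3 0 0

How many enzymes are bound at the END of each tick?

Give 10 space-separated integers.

t=0: arr=0 -> substrate=0 bound=0 product=0
t=1: arr=2 -> substrate=0 bound=2 product=0
t=2: arr=3 -> substrate=2 bound=3 product=0
t=3: arr=0 -> substrate=2 bound=3 product=0
t=4: arr=0 -> substrate=0 bound=3 product=2
t=5: arr=3 -> substrate=2 bound=3 product=3
t=6: arr=3 -> substrate=5 bound=3 product=3
t=7: arr=3 -> substrate=6 bound=3 product=5
t=8: arr=0 -> substrate=5 bound=3 product=6
t=9: arr=0 -> substrate=5 bound=3 product=6

Answer: 0 2 3 3 3 3 3 3 3 3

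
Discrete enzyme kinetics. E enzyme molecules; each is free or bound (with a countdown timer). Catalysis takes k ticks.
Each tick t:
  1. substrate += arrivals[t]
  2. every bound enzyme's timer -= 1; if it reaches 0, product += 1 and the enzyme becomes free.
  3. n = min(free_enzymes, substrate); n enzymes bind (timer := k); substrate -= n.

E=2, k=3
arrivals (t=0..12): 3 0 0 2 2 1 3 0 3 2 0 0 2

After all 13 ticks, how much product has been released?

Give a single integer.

Answer: 8

Derivation:
t=0: arr=3 -> substrate=1 bound=2 product=0
t=1: arr=0 -> substrate=1 bound=2 product=0
t=2: arr=0 -> substrate=1 bound=2 product=0
t=3: arr=2 -> substrate=1 bound=2 product=2
t=4: arr=2 -> substrate=3 bound=2 product=2
t=5: arr=1 -> substrate=4 bound=2 product=2
t=6: arr=3 -> substrate=5 bound=2 product=4
t=7: arr=0 -> substrate=5 bound=2 product=4
t=8: arr=3 -> substrate=8 bound=2 product=4
t=9: arr=2 -> substrate=8 bound=2 product=6
t=10: arr=0 -> substrate=8 bound=2 product=6
t=11: arr=0 -> substrate=8 bound=2 product=6
t=12: arr=2 -> substrate=8 bound=2 product=8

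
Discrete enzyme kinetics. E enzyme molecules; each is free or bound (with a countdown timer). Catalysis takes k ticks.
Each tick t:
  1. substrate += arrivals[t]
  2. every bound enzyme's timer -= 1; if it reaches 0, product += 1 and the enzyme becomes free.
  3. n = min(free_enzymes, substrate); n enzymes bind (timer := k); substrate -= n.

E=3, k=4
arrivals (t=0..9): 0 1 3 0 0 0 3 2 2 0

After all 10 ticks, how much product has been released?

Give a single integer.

t=0: arr=0 -> substrate=0 bound=0 product=0
t=1: arr=1 -> substrate=0 bound=1 product=0
t=2: arr=3 -> substrate=1 bound=3 product=0
t=3: arr=0 -> substrate=1 bound=3 product=0
t=4: arr=0 -> substrate=1 bound=3 product=0
t=5: arr=0 -> substrate=0 bound=3 product=1
t=6: arr=3 -> substrate=1 bound=3 product=3
t=7: arr=2 -> substrate=3 bound=3 product=3
t=8: arr=2 -> substrate=5 bound=3 product=3
t=9: arr=0 -> substrate=4 bound=3 product=4

Answer: 4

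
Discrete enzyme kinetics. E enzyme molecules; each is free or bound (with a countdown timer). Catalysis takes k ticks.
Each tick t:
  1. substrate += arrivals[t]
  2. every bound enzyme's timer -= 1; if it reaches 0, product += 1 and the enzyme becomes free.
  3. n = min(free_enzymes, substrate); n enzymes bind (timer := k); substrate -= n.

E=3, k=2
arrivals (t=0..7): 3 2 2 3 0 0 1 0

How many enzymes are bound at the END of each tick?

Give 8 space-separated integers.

Answer: 3 3 3 3 3 3 2 2

Derivation:
t=0: arr=3 -> substrate=0 bound=3 product=0
t=1: arr=2 -> substrate=2 bound=3 product=0
t=2: arr=2 -> substrate=1 bound=3 product=3
t=3: arr=3 -> substrate=4 bound=3 product=3
t=4: arr=0 -> substrate=1 bound=3 product=6
t=5: arr=0 -> substrate=1 bound=3 product=6
t=6: arr=1 -> substrate=0 bound=2 product=9
t=7: arr=0 -> substrate=0 bound=2 product=9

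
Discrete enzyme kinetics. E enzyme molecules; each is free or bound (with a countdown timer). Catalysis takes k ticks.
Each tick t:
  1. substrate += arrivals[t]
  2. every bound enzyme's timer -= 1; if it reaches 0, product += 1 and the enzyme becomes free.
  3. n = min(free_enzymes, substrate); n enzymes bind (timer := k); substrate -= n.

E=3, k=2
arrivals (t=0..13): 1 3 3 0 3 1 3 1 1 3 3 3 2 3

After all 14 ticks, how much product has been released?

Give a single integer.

Answer: 18

Derivation:
t=0: arr=1 -> substrate=0 bound=1 product=0
t=1: arr=3 -> substrate=1 bound=3 product=0
t=2: arr=3 -> substrate=3 bound=3 product=1
t=3: arr=0 -> substrate=1 bound=3 product=3
t=4: arr=3 -> substrate=3 bound=3 product=4
t=5: arr=1 -> substrate=2 bound=3 product=6
t=6: arr=3 -> substrate=4 bound=3 product=7
t=7: arr=1 -> substrate=3 bound=3 product=9
t=8: arr=1 -> substrate=3 bound=3 product=10
t=9: arr=3 -> substrate=4 bound=3 product=12
t=10: arr=3 -> substrate=6 bound=3 product=13
t=11: arr=3 -> substrate=7 bound=3 product=15
t=12: arr=2 -> substrate=8 bound=3 product=16
t=13: arr=3 -> substrate=9 bound=3 product=18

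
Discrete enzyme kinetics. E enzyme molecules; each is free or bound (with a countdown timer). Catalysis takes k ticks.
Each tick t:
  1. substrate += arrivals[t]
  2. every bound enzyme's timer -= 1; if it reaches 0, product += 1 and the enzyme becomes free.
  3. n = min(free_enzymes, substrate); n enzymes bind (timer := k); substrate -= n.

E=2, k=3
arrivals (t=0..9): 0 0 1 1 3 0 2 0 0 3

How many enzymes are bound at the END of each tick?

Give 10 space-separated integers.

t=0: arr=0 -> substrate=0 bound=0 product=0
t=1: arr=0 -> substrate=0 bound=0 product=0
t=2: arr=1 -> substrate=0 bound=1 product=0
t=3: arr=1 -> substrate=0 bound=2 product=0
t=4: arr=3 -> substrate=3 bound=2 product=0
t=5: arr=0 -> substrate=2 bound=2 product=1
t=6: arr=2 -> substrate=3 bound=2 product=2
t=7: arr=0 -> substrate=3 bound=2 product=2
t=8: arr=0 -> substrate=2 bound=2 product=3
t=9: arr=3 -> substrate=4 bound=2 product=4

Answer: 0 0 1 2 2 2 2 2 2 2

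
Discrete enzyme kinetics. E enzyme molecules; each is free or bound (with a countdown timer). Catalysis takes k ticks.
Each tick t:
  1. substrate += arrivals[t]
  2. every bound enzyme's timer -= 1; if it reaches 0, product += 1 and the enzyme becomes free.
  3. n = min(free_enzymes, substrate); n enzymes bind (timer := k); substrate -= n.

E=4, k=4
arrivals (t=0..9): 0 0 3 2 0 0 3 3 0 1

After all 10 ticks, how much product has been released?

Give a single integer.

Answer: 4

Derivation:
t=0: arr=0 -> substrate=0 bound=0 product=0
t=1: arr=0 -> substrate=0 bound=0 product=0
t=2: arr=3 -> substrate=0 bound=3 product=0
t=3: arr=2 -> substrate=1 bound=4 product=0
t=4: arr=0 -> substrate=1 bound=4 product=0
t=5: arr=0 -> substrate=1 bound=4 product=0
t=6: arr=3 -> substrate=1 bound=4 product=3
t=7: arr=3 -> substrate=3 bound=4 product=4
t=8: arr=0 -> substrate=3 bound=4 product=4
t=9: arr=1 -> substrate=4 bound=4 product=4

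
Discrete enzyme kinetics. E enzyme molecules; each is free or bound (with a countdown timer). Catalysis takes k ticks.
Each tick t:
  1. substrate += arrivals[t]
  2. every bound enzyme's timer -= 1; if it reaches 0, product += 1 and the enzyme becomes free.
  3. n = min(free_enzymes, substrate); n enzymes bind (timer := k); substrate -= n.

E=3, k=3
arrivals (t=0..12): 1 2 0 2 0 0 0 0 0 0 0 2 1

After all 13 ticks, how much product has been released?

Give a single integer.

Answer: 5

Derivation:
t=0: arr=1 -> substrate=0 bound=1 product=0
t=1: arr=2 -> substrate=0 bound=3 product=0
t=2: arr=0 -> substrate=0 bound=3 product=0
t=3: arr=2 -> substrate=1 bound=3 product=1
t=4: arr=0 -> substrate=0 bound=2 product=3
t=5: arr=0 -> substrate=0 bound=2 product=3
t=6: arr=0 -> substrate=0 bound=1 product=4
t=7: arr=0 -> substrate=0 bound=0 product=5
t=8: arr=0 -> substrate=0 bound=0 product=5
t=9: arr=0 -> substrate=0 bound=0 product=5
t=10: arr=0 -> substrate=0 bound=0 product=5
t=11: arr=2 -> substrate=0 bound=2 product=5
t=12: arr=1 -> substrate=0 bound=3 product=5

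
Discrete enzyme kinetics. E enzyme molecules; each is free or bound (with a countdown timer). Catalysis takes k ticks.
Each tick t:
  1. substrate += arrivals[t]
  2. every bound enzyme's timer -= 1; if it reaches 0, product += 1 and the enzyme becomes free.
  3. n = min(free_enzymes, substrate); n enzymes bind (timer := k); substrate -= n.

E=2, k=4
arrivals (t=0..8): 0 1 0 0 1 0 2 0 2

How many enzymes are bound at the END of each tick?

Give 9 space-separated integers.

t=0: arr=0 -> substrate=0 bound=0 product=0
t=1: arr=1 -> substrate=0 bound=1 product=0
t=2: arr=0 -> substrate=0 bound=1 product=0
t=3: arr=0 -> substrate=0 bound=1 product=0
t=4: arr=1 -> substrate=0 bound=2 product=0
t=5: arr=0 -> substrate=0 bound=1 product=1
t=6: arr=2 -> substrate=1 bound=2 product=1
t=7: arr=0 -> substrate=1 bound=2 product=1
t=8: arr=2 -> substrate=2 bound=2 product=2

Answer: 0 1 1 1 2 1 2 2 2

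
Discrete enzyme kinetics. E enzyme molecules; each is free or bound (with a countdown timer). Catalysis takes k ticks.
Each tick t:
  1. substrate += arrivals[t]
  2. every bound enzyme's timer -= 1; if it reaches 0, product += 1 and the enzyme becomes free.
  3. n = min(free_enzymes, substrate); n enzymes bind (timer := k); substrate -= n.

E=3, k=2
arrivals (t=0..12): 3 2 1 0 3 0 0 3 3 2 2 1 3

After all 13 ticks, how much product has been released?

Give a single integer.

t=0: arr=3 -> substrate=0 bound=3 product=0
t=1: arr=2 -> substrate=2 bound=3 product=0
t=2: arr=1 -> substrate=0 bound=3 product=3
t=3: arr=0 -> substrate=0 bound=3 product=3
t=4: arr=3 -> substrate=0 bound=3 product=6
t=5: arr=0 -> substrate=0 bound=3 product=6
t=6: arr=0 -> substrate=0 bound=0 product=9
t=7: arr=3 -> substrate=0 bound=3 product=9
t=8: arr=3 -> substrate=3 bound=3 product=9
t=9: arr=2 -> substrate=2 bound=3 product=12
t=10: arr=2 -> substrate=4 bound=3 product=12
t=11: arr=1 -> substrate=2 bound=3 product=15
t=12: arr=3 -> substrate=5 bound=3 product=15

Answer: 15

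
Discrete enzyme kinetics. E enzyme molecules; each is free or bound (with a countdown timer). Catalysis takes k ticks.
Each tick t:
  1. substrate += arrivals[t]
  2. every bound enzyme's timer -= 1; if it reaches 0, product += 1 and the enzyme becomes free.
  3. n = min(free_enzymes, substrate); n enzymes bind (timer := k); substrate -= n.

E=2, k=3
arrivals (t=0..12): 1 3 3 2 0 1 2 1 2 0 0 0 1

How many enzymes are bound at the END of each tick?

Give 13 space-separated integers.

Answer: 1 2 2 2 2 2 2 2 2 2 2 2 2

Derivation:
t=0: arr=1 -> substrate=0 bound=1 product=0
t=1: arr=3 -> substrate=2 bound=2 product=0
t=2: arr=3 -> substrate=5 bound=2 product=0
t=3: arr=2 -> substrate=6 bound=2 product=1
t=4: arr=0 -> substrate=5 bound=2 product=2
t=5: arr=1 -> substrate=6 bound=2 product=2
t=6: arr=2 -> substrate=7 bound=2 product=3
t=7: arr=1 -> substrate=7 bound=2 product=4
t=8: arr=2 -> substrate=9 bound=2 product=4
t=9: arr=0 -> substrate=8 bound=2 product=5
t=10: arr=0 -> substrate=7 bound=2 product=6
t=11: arr=0 -> substrate=7 bound=2 product=6
t=12: arr=1 -> substrate=7 bound=2 product=7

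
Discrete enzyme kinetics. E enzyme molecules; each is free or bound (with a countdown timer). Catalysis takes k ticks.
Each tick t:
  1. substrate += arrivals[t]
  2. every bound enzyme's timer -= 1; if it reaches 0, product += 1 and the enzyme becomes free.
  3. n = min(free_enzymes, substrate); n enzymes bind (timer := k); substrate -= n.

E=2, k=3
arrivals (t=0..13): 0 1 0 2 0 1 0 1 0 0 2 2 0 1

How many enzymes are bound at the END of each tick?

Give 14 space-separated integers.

Answer: 0 1 1 2 2 2 2 2 2 1 2 2 2 2

Derivation:
t=0: arr=0 -> substrate=0 bound=0 product=0
t=1: arr=1 -> substrate=0 bound=1 product=0
t=2: arr=0 -> substrate=0 bound=1 product=0
t=3: arr=2 -> substrate=1 bound=2 product=0
t=4: arr=0 -> substrate=0 bound=2 product=1
t=5: arr=1 -> substrate=1 bound=2 product=1
t=6: arr=0 -> substrate=0 bound=2 product=2
t=7: arr=1 -> substrate=0 bound=2 product=3
t=8: arr=0 -> substrate=0 bound=2 product=3
t=9: arr=0 -> substrate=0 bound=1 product=4
t=10: arr=2 -> substrate=0 bound=2 product=5
t=11: arr=2 -> substrate=2 bound=2 product=5
t=12: arr=0 -> substrate=2 bound=2 product=5
t=13: arr=1 -> substrate=1 bound=2 product=7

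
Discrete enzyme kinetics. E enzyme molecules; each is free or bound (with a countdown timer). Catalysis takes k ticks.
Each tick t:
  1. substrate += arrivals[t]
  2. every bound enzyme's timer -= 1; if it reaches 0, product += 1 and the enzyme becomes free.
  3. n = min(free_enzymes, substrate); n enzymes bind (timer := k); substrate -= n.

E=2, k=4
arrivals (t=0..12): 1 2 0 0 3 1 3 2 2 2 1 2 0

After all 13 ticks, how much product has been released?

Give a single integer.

Answer: 5

Derivation:
t=0: arr=1 -> substrate=0 bound=1 product=0
t=1: arr=2 -> substrate=1 bound=2 product=0
t=2: arr=0 -> substrate=1 bound=2 product=0
t=3: arr=0 -> substrate=1 bound=2 product=0
t=4: arr=3 -> substrate=3 bound=2 product=1
t=5: arr=1 -> substrate=3 bound=2 product=2
t=6: arr=3 -> substrate=6 bound=2 product=2
t=7: arr=2 -> substrate=8 bound=2 product=2
t=8: arr=2 -> substrate=9 bound=2 product=3
t=9: arr=2 -> substrate=10 bound=2 product=4
t=10: arr=1 -> substrate=11 bound=2 product=4
t=11: arr=2 -> substrate=13 bound=2 product=4
t=12: arr=0 -> substrate=12 bound=2 product=5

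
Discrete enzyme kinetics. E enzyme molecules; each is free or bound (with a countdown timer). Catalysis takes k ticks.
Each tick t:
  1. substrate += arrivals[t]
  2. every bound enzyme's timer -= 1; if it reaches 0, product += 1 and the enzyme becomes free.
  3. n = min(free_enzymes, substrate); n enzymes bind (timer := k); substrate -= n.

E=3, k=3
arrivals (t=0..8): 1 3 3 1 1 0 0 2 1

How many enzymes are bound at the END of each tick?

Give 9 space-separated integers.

Answer: 1 3 3 3 3 3 3 3 3

Derivation:
t=0: arr=1 -> substrate=0 bound=1 product=0
t=1: arr=3 -> substrate=1 bound=3 product=0
t=2: arr=3 -> substrate=4 bound=3 product=0
t=3: arr=1 -> substrate=4 bound=3 product=1
t=4: arr=1 -> substrate=3 bound=3 product=3
t=5: arr=0 -> substrate=3 bound=3 product=3
t=6: arr=0 -> substrate=2 bound=3 product=4
t=7: arr=2 -> substrate=2 bound=3 product=6
t=8: arr=1 -> substrate=3 bound=3 product=6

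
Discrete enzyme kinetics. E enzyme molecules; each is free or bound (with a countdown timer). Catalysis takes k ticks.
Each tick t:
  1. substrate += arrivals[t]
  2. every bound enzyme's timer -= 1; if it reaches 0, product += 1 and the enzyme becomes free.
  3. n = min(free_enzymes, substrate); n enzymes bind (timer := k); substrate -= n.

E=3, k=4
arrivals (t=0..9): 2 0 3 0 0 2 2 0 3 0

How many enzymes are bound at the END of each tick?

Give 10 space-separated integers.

Answer: 2 2 3 3 3 3 3 3 3 3

Derivation:
t=0: arr=2 -> substrate=0 bound=2 product=0
t=1: arr=0 -> substrate=0 bound=2 product=0
t=2: arr=3 -> substrate=2 bound=3 product=0
t=3: arr=0 -> substrate=2 bound=3 product=0
t=4: arr=0 -> substrate=0 bound=3 product=2
t=5: arr=2 -> substrate=2 bound=3 product=2
t=6: arr=2 -> substrate=3 bound=3 product=3
t=7: arr=0 -> substrate=3 bound=3 product=3
t=8: arr=3 -> substrate=4 bound=3 product=5
t=9: arr=0 -> substrate=4 bound=3 product=5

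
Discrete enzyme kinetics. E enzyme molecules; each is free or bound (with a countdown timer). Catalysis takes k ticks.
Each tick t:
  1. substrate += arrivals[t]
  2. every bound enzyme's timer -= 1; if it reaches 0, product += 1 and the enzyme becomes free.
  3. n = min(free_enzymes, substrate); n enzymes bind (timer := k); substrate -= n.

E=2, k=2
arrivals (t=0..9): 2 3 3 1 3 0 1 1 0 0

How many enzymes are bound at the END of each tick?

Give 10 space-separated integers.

t=0: arr=2 -> substrate=0 bound=2 product=0
t=1: arr=3 -> substrate=3 bound=2 product=0
t=2: arr=3 -> substrate=4 bound=2 product=2
t=3: arr=1 -> substrate=5 bound=2 product=2
t=4: arr=3 -> substrate=6 bound=2 product=4
t=5: arr=0 -> substrate=6 bound=2 product=4
t=6: arr=1 -> substrate=5 bound=2 product=6
t=7: arr=1 -> substrate=6 bound=2 product=6
t=8: arr=0 -> substrate=4 bound=2 product=8
t=9: arr=0 -> substrate=4 bound=2 product=8

Answer: 2 2 2 2 2 2 2 2 2 2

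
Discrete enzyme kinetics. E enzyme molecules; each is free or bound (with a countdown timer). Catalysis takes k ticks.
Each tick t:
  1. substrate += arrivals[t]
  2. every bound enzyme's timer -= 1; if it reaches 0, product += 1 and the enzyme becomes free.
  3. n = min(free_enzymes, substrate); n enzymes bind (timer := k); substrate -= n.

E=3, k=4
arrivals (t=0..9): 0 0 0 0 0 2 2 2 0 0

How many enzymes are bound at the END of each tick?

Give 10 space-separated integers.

t=0: arr=0 -> substrate=0 bound=0 product=0
t=1: arr=0 -> substrate=0 bound=0 product=0
t=2: arr=0 -> substrate=0 bound=0 product=0
t=3: arr=0 -> substrate=0 bound=0 product=0
t=4: arr=0 -> substrate=0 bound=0 product=0
t=5: arr=2 -> substrate=0 bound=2 product=0
t=6: arr=2 -> substrate=1 bound=3 product=0
t=7: arr=2 -> substrate=3 bound=3 product=0
t=8: arr=0 -> substrate=3 bound=3 product=0
t=9: arr=0 -> substrate=1 bound=3 product=2

Answer: 0 0 0 0 0 2 3 3 3 3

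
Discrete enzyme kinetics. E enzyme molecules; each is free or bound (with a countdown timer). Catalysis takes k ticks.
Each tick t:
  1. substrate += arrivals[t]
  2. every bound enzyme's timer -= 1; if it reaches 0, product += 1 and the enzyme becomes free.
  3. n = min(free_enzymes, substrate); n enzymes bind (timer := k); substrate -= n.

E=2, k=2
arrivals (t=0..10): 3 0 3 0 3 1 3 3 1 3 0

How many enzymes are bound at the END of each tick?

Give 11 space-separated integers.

t=0: arr=3 -> substrate=1 bound=2 product=0
t=1: arr=0 -> substrate=1 bound=2 product=0
t=2: arr=3 -> substrate=2 bound=2 product=2
t=3: arr=0 -> substrate=2 bound=2 product=2
t=4: arr=3 -> substrate=3 bound=2 product=4
t=5: arr=1 -> substrate=4 bound=2 product=4
t=6: arr=3 -> substrate=5 bound=2 product=6
t=7: arr=3 -> substrate=8 bound=2 product=6
t=8: arr=1 -> substrate=7 bound=2 product=8
t=9: arr=3 -> substrate=10 bound=2 product=8
t=10: arr=0 -> substrate=8 bound=2 product=10

Answer: 2 2 2 2 2 2 2 2 2 2 2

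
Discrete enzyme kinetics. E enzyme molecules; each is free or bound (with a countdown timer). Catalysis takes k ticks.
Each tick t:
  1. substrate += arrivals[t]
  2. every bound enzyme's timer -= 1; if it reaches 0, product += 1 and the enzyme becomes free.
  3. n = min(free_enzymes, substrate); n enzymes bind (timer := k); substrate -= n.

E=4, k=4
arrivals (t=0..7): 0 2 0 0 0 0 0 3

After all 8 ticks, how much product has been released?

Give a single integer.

t=0: arr=0 -> substrate=0 bound=0 product=0
t=1: arr=2 -> substrate=0 bound=2 product=0
t=2: arr=0 -> substrate=0 bound=2 product=0
t=3: arr=0 -> substrate=0 bound=2 product=0
t=4: arr=0 -> substrate=0 bound=2 product=0
t=5: arr=0 -> substrate=0 bound=0 product=2
t=6: arr=0 -> substrate=0 bound=0 product=2
t=7: arr=3 -> substrate=0 bound=3 product=2

Answer: 2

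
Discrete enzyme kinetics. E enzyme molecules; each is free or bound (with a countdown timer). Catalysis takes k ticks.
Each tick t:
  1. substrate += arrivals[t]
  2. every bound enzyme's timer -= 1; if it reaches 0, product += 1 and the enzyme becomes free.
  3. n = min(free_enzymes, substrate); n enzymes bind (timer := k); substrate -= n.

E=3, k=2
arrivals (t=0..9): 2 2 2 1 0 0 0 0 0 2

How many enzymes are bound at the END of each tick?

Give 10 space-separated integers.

t=0: arr=2 -> substrate=0 bound=2 product=0
t=1: arr=2 -> substrate=1 bound=3 product=0
t=2: arr=2 -> substrate=1 bound=3 product=2
t=3: arr=1 -> substrate=1 bound=3 product=3
t=4: arr=0 -> substrate=0 bound=2 product=5
t=5: arr=0 -> substrate=0 bound=1 product=6
t=6: arr=0 -> substrate=0 bound=0 product=7
t=7: arr=0 -> substrate=0 bound=0 product=7
t=8: arr=0 -> substrate=0 bound=0 product=7
t=9: arr=2 -> substrate=0 bound=2 product=7

Answer: 2 3 3 3 2 1 0 0 0 2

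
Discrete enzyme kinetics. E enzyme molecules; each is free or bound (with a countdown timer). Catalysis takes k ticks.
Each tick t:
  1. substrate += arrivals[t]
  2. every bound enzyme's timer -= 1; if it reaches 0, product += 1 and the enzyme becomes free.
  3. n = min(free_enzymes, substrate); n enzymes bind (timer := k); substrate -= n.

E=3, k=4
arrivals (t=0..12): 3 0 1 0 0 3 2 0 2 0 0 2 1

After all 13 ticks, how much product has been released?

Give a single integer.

t=0: arr=3 -> substrate=0 bound=3 product=0
t=1: arr=0 -> substrate=0 bound=3 product=0
t=2: arr=1 -> substrate=1 bound=3 product=0
t=3: arr=0 -> substrate=1 bound=3 product=0
t=4: arr=0 -> substrate=0 bound=1 product=3
t=5: arr=3 -> substrate=1 bound=3 product=3
t=6: arr=2 -> substrate=3 bound=3 product=3
t=7: arr=0 -> substrate=3 bound=3 product=3
t=8: arr=2 -> substrate=4 bound=3 product=4
t=9: arr=0 -> substrate=2 bound=3 product=6
t=10: arr=0 -> substrate=2 bound=3 product=6
t=11: arr=2 -> substrate=4 bound=3 product=6
t=12: arr=1 -> substrate=4 bound=3 product=7

Answer: 7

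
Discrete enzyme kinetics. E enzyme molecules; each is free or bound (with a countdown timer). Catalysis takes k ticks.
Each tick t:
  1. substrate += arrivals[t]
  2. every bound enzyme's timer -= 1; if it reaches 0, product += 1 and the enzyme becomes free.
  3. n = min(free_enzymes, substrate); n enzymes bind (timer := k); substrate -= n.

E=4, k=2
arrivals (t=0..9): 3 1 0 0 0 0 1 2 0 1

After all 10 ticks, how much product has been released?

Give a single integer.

t=0: arr=3 -> substrate=0 bound=3 product=0
t=1: arr=1 -> substrate=0 bound=4 product=0
t=2: arr=0 -> substrate=0 bound=1 product=3
t=3: arr=0 -> substrate=0 bound=0 product=4
t=4: arr=0 -> substrate=0 bound=0 product=4
t=5: arr=0 -> substrate=0 bound=0 product=4
t=6: arr=1 -> substrate=0 bound=1 product=4
t=7: arr=2 -> substrate=0 bound=3 product=4
t=8: arr=0 -> substrate=0 bound=2 product=5
t=9: arr=1 -> substrate=0 bound=1 product=7

Answer: 7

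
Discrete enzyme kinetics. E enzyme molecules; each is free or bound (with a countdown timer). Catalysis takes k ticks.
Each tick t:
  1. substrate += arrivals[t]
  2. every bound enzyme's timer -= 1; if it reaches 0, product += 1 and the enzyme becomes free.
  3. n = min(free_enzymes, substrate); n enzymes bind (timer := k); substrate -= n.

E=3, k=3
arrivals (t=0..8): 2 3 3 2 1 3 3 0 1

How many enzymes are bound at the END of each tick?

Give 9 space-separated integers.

t=0: arr=2 -> substrate=0 bound=2 product=0
t=1: arr=3 -> substrate=2 bound=3 product=0
t=2: arr=3 -> substrate=5 bound=3 product=0
t=3: arr=2 -> substrate=5 bound=3 product=2
t=4: arr=1 -> substrate=5 bound=3 product=3
t=5: arr=3 -> substrate=8 bound=3 product=3
t=6: arr=3 -> substrate=9 bound=3 product=5
t=7: arr=0 -> substrate=8 bound=3 product=6
t=8: arr=1 -> substrate=9 bound=3 product=6

Answer: 2 3 3 3 3 3 3 3 3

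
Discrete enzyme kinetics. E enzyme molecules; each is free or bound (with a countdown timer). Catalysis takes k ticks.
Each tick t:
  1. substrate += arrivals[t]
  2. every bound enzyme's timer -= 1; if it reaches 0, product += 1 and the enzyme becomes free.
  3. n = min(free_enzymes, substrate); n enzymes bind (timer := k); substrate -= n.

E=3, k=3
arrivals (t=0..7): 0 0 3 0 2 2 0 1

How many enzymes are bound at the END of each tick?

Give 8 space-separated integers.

Answer: 0 0 3 3 3 3 3 3

Derivation:
t=0: arr=0 -> substrate=0 bound=0 product=0
t=1: arr=0 -> substrate=0 bound=0 product=0
t=2: arr=3 -> substrate=0 bound=3 product=0
t=3: arr=0 -> substrate=0 bound=3 product=0
t=4: arr=2 -> substrate=2 bound=3 product=0
t=5: arr=2 -> substrate=1 bound=3 product=3
t=6: arr=0 -> substrate=1 bound=3 product=3
t=7: arr=1 -> substrate=2 bound=3 product=3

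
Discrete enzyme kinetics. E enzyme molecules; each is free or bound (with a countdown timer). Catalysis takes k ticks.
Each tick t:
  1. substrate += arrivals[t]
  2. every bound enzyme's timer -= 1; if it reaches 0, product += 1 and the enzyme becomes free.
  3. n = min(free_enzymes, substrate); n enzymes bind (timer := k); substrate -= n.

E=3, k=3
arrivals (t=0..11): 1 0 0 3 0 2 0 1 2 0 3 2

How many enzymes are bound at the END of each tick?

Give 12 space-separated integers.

t=0: arr=1 -> substrate=0 bound=1 product=0
t=1: arr=0 -> substrate=0 bound=1 product=0
t=2: arr=0 -> substrate=0 bound=1 product=0
t=3: arr=3 -> substrate=0 bound=3 product=1
t=4: arr=0 -> substrate=0 bound=3 product=1
t=5: arr=2 -> substrate=2 bound=3 product=1
t=6: arr=0 -> substrate=0 bound=2 product=4
t=7: arr=1 -> substrate=0 bound=3 product=4
t=8: arr=2 -> substrate=2 bound=3 product=4
t=9: arr=0 -> substrate=0 bound=3 product=6
t=10: arr=3 -> substrate=2 bound=3 product=7
t=11: arr=2 -> substrate=4 bound=3 product=7

Answer: 1 1 1 3 3 3 2 3 3 3 3 3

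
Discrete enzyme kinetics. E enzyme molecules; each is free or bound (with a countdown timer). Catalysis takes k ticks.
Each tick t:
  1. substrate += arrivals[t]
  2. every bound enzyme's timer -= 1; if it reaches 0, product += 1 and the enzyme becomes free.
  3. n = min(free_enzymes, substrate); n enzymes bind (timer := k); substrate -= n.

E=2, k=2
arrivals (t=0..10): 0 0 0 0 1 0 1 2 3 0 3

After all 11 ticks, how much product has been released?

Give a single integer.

t=0: arr=0 -> substrate=0 bound=0 product=0
t=1: arr=0 -> substrate=0 bound=0 product=0
t=2: arr=0 -> substrate=0 bound=0 product=0
t=3: arr=0 -> substrate=0 bound=0 product=0
t=4: arr=1 -> substrate=0 bound=1 product=0
t=5: arr=0 -> substrate=0 bound=1 product=0
t=6: arr=1 -> substrate=0 bound=1 product=1
t=7: arr=2 -> substrate=1 bound=2 product=1
t=8: arr=3 -> substrate=3 bound=2 product=2
t=9: arr=0 -> substrate=2 bound=2 product=3
t=10: arr=3 -> substrate=4 bound=2 product=4

Answer: 4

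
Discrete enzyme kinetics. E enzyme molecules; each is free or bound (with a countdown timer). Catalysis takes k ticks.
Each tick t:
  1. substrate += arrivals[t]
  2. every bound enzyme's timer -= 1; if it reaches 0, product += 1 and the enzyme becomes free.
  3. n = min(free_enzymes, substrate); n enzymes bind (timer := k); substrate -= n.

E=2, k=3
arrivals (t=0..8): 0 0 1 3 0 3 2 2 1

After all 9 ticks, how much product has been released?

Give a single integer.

t=0: arr=0 -> substrate=0 bound=0 product=0
t=1: arr=0 -> substrate=0 bound=0 product=0
t=2: arr=1 -> substrate=0 bound=1 product=0
t=3: arr=3 -> substrate=2 bound=2 product=0
t=4: arr=0 -> substrate=2 bound=2 product=0
t=5: arr=3 -> substrate=4 bound=2 product=1
t=6: arr=2 -> substrate=5 bound=2 product=2
t=7: arr=2 -> substrate=7 bound=2 product=2
t=8: arr=1 -> substrate=7 bound=2 product=3

Answer: 3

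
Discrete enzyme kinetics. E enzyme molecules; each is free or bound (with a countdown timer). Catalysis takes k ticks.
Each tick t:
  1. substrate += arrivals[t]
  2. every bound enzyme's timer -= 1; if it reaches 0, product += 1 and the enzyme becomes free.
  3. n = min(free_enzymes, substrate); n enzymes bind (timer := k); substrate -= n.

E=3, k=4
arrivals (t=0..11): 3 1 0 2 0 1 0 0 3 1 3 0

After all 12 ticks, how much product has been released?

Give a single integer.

t=0: arr=3 -> substrate=0 bound=3 product=0
t=1: arr=1 -> substrate=1 bound=3 product=0
t=2: arr=0 -> substrate=1 bound=3 product=0
t=3: arr=2 -> substrate=3 bound=3 product=0
t=4: arr=0 -> substrate=0 bound=3 product=3
t=5: arr=1 -> substrate=1 bound=3 product=3
t=6: arr=0 -> substrate=1 bound=3 product=3
t=7: arr=0 -> substrate=1 bound=3 product=3
t=8: arr=3 -> substrate=1 bound=3 product=6
t=9: arr=1 -> substrate=2 bound=3 product=6
t=10: arr=3 -> substrate=5 bound=3 product=6
t=11: arr=0 -> substrate=5 bound=3 product=6

Answer: 6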